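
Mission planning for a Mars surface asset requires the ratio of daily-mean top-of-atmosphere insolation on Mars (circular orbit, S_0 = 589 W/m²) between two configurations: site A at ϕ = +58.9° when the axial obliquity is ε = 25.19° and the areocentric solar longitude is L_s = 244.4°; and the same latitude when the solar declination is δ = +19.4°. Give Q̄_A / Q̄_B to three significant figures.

Q̄_A / Q̄_B ≈ 0.0777

— Configuration A (ϕ=+58.9°):
sin δ = sin 25.19° × sin 244.4° = -0.38384, so δ = -22.572°.
cos h₀ = −tan(+58.9°) tan(-22.572°) = 0.6891, h₀ = 0.8106 rad.
Bracket: h₀ sin ϕ sin δ + cos ϕ cos δ sin h₀ = 0.8106×0.85627×-0.38384 + 0.51653×0.92340×0.72468 = -0.266420 + 0.345646 = 0.079226.
Q̄ = (S_0/π) × [bracket] = (589/π) × 0.079226 = 14.854 W/m².
— Configuration B (ϕ=+58.9°):
cos h₀ = −tan(+58.9°) tan(+19.400°) = -0.5838, h₀ = 2.1942 rad.
Bracket: h₀ sin ϕ sin δ + cos ϕ cos δ sin h₀ = 2.1942×0.85627×0.33216 + 0.51653×0.94322×0.81192 = 0.624071 + 0.395569 = 1.019640.
Q̄ = (S_0/π) × [bracket] = (589/π) × 1.019640 = 191.17 W/m².
Ratio Q̄_A / Q̄_B = 14.854 / 191.17 = 0.07770.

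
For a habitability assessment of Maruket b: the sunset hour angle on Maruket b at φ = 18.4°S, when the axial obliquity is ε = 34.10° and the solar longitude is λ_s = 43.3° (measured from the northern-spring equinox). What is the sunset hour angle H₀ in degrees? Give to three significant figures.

H₀ = 82.0°

Solar declination: sin δ = sin ε · sin λ_s = sin 34.10° × sin 43.3° = 0.38450, so δ = +22.612°.
cos H₀ = −tan φ · tan δ = −tan(-18.4°) × tan(+22.612°) = 0.1386, so H₀ = 1.4318 rad = 82.04°.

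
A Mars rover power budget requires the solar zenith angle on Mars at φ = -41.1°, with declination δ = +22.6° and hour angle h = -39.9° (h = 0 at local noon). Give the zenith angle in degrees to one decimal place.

cos θ_z = sin φ sin δ + cos φ cos δ cos h = -0.252626 + 0.533715 = 0.281089.
θ_z = arccos(0.281089) = 73.7°.

θ_z = 73.7°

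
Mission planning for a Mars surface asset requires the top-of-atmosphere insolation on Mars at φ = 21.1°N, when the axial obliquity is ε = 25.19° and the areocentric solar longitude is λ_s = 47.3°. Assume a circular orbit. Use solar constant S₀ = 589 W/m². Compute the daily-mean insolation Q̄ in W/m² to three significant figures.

sin δ = sin 25.19° × sin 47.3° = 0.31280, so δ = +18.228°.
cos H₀ = −tan(+21.1°) tan(+18.228°) = -0.1271, H₀ = 1.6982 rad.
Bracket: H₀ sin φ sin δ + cos φ cos δ sin H₀ = 1.6982×0.36000×0.31280 + 0.93295×0.94982×0.99189 = 0.191231 + 0.878948 = 1.070179.
Q̄ = (S₀/π) × [bracket] = (589/π) × 1.070179 = 200.6 W/m².

Q̄ ≈ 201 W/m²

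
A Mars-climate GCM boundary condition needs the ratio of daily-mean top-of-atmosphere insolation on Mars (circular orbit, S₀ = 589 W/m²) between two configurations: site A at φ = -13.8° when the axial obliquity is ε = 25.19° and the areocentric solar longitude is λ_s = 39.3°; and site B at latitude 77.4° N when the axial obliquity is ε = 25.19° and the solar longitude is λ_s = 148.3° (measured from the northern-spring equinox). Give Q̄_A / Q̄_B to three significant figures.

— Configuration A (φ=-13.8°):
sin δ = sin 25.19° × sin 39.3° = 0.26958, so δ = +15.639°.
cos H₀ = −tan(-13.8°) tan(+15.639°) = 0.0688, H₀ = 1.5020 rad.
Bracket: H₀ sin φ sin δ + cos φ cos δ sin H₀ = 1.5020×-0.23853×0.26958 + 0.97113×0.96298×0.99763 = -0.096583 + 0.932962 = 0.836379.
Q̄ = (S₀/π) × [bracket] = (589/π) × 0.836379 = 156.81 W/m².
— Configuration B (φ=+77.4°):
Solar declination: sin δ = sin ε · sin λ_s = sin 25.19° × sin 148.3° = 0.22365, so δ = +12.924°.
cos H₀ = −tan(+77.4°) tan(+12.924°) = -1.0266 ≤ −1 ⇒ polar day, H₀ = π.
Bracket: H₀ sin φ sin δ + cos φ cos δ sin H₀ = 3.1416×0.97592×0.22365 + 0.21814×0.97467×0.00000 = 0.685700 + 0.000000 = 0.685700.
Q̄ = (S₀/π) × [bracket] = (589/π) × 0.685700 = 128.56 W/m².
Ratio Q̄_A / Q̄_B = 156.81 / 128.56 = 1.220.

Q̄_A / Q̄_B ≈ 1.22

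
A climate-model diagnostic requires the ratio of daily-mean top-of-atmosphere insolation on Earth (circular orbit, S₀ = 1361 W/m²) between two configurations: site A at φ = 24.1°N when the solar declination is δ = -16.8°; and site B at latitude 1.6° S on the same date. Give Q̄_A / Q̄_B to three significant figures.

— Configuration A (φ=+24.1°):
cos H₀ = −tan(+24.1°) tan(-16.800°) = 0.1351, H₀ = 1.4353 rad.
Bracket: H₀ sin φ sin δ + cos φ cos δ sin H₀ = 1.4353×0.40833×-0.28903 + 0.91283×0.95732×0.99084 = -0.169394 + 0.865866 = 0.696472.
Q̄ = (S₀/π) × [bracket] = (1361/π) × 0.696472 = 301.73 W/m².
— Configuration B (φ=-1.6°):
cos H₀ = −tan(-1.6°) tan(-16.800°) = -0.0084, H₀ = 1.5792 rad.
Bracket: H₀ sin φ sin δ + cos φ cos δ sin H₀ = 1.5792×-0.02792×-0.28903 + 0.99961×0.95732×0.99996 = 0.012744 + 0.956908 = 0.969652.
Q̄ = (S₀/π) × [bracket] = (1361/π) × 0.969652 = 420.07 W/m².
Ratio Q̄_A / Q̄_B = 301.73 / 420.07 = 0.7183.

Q̄_A / Q̄_B ≈ 0.718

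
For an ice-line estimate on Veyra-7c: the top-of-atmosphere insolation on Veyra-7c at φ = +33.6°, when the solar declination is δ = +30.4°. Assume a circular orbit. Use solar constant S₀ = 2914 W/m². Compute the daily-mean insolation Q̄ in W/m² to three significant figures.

Q̄ ≈ 1.13e+03 W/m²

cos H₀ = −tan(+33.6°) tan(+30.400°) = -0.3898, H₀ = 1.9712 rad.
Bracket: H₀ sin φ sin δ + cos φ cos δ sin H₀ = 1.9712×0.55339×0.50603 + 0.83292×0.86251×0.92090 = 0.551999 + 0.661576 = 1.213575.
Q̄ = (S₀/π) × [bracket] = (2914/π) × 1.213575 = 1126 W/m².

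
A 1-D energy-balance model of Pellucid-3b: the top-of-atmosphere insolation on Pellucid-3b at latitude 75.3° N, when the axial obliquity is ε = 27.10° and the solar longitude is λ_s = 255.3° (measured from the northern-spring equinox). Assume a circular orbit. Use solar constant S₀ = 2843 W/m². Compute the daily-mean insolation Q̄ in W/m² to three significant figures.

Q̄ ≈ 0.00 W/m²

Solar declination: sin δ = sin ε · sin λ_s = sin 27.10° × sin 255.3° = -0.44063, so δ = -26.144°.
cos H₀ = −tan(+75.3°) tan(-26.144°) = 1.8710 ≥ 1 ⇒ polar night, H₀ = 0 and Q̄ = 0.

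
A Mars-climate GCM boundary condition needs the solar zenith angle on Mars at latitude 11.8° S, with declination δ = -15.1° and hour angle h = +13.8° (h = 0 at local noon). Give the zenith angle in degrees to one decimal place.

θ_z = 13.8°

cos θ_z = sin φ sin δ + cos φ cos δ cos h = 0.053272 + 0.917790 = 0.971062.
θ_z = arccos(0.971062) = 13.8°.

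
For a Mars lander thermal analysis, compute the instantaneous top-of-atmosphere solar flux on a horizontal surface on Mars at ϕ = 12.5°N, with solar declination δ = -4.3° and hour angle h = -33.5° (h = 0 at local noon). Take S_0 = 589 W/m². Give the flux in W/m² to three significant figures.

cos θ_z = sin ϕ sin δ + cos ϕ cos δ cos h = -0.016228 + 0.811828 = 0.795600.
Flux = S_0 · cos θ_z = 589 × 0.795600 = 468.6 W/m².

469 W/m²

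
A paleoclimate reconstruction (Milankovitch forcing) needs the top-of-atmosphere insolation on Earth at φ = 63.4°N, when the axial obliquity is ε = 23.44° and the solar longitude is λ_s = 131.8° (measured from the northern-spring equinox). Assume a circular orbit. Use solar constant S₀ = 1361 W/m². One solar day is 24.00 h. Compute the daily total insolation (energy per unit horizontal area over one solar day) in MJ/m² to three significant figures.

Solar declination: sin δ = sin ε · sin λ_s = sin 23.44° × sin 131.8° = 0.29654, so δ = +17.250°.
cos H₀ = −tan(+63.4°) tan(+17.250°) = -0.6201, H₀ = 2.2396 rad.
Bracket: H₀ sin φ sin δ + cos φ cos δ sin H₀ = 2.2396×0.89415×0.29654 + 0.44776×0.95502×0.78455 = 0.593833 + 0.335489 = 0.929322.
Q̄ = (S₀/π) × [bracket] = (1361/π) × 0.929322 = 402.60 W/m².
Daily total = Q̄ × 24.00 h × 3600 s/h = 402.60 × 24.00 × 3600 / 10⁶ = 34.78 MJ/m².

34.8 MJ/m²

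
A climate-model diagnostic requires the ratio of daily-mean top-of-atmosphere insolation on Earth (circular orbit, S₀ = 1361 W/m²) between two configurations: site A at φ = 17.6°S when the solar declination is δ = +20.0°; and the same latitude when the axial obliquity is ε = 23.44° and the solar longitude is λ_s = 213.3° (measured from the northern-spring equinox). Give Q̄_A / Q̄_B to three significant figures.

Q̄_A / Q̄_B ≈ 0.713

— Configuration A (φ=-17.6°):
cos H₀ = −tan(-17.6°) tan(+20.000°) = 0.1155, H₀ = 1.4551 rad.
Bracket: H₀ sin φ sin δ + cos φ cos δ sin H₀ = 1.4551×-0.30237×0.34202 + 0.95319×0.93969×0.99331 = -0.150481 + 0.889711 = 0.739230.
Q̄ = (S₀/π) × [bracket] = (1361/π) × 0.739230 = 320.25 W/m².
— Configuration B (φ=-17.6°):
Solar declination: sin δ = sin ε · sin λ_s = sin 23.44° × sin 213.3° = -0.21839, so δ = -12.615°.
cos H₀ = −tan(-17.6°) tan(-12.615°) = -0.0710, H₀ = 1.6418 rad.
Bracket: H₀ sin φ sin δ + cos φ cos δ sin H₀ = 1.6418×-0.30237×-0.21839 + 0.95319×0.97586×0.99748 = 0.108416 + 0.927836 = 1.036252.
Q̄ = (S₀/π) × [bracket] = (1361/π) × 1.036252 = 448.92 W/m².
Ratio Q̄_A / Q̄_B = 320.25 / 448.92 = 0.7134.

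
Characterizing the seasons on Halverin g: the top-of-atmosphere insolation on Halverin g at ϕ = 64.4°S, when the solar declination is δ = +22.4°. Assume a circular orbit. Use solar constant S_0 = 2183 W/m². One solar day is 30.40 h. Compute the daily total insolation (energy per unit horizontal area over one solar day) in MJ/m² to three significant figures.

1.51 MJ/m²

cos h₀ = −tan(-64.4°) tan(+22.400°) = 0.8603, h₀ = 0.5350 rad.
Bracket: h₀ sin ϕ sin δ + cos ϕ cos δ sin h₀ = 0.5350×-0.90183×0.38107 + 0.43209×0.92455×0.50985 = -0.183858 + 0.203679 = 0.019821.
Q̄ = (S_0/π) × [bracket] = (2183/π) × 0.019821 = 13.773 W/m².
Daily total = Q̄ × 30.40 h × 3600 s/h = 13.773 × 30.40 × 3600 / 10⁶ = 1.507 MJ/m².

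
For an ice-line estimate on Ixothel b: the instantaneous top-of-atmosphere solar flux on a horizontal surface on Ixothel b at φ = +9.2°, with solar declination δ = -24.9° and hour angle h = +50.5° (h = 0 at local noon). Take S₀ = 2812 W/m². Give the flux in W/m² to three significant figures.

1.41e+03 W/m²

cos θ_z = sin φ sin δ + cos φ cos δ cos h = -0.067316 + 0.569529 = 0.502213.
Flux = S₀ · cos θ_z = 2812 × 0.502213 = 1412 W/m².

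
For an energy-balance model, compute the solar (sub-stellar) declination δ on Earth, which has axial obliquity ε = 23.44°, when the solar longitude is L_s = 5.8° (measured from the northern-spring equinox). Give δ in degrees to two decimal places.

sin δ = sin ε · sin L_s = sin 23.44° × sin 5.8° = 0.040199.
δ = arcsin(0.040199) = +2.30°.

δ = +2.30°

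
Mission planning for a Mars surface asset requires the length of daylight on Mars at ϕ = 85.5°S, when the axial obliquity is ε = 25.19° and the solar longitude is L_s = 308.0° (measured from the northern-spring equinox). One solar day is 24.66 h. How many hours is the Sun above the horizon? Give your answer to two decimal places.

Solar declination: sin δ = sin ε · sin L_s = sin 25.19° × sin 308.0° = -0.33539, so δ = -19.597°.
Sunrise equation: cos h₀ = −tan ϕ · tan δ = -4.5236 ≤ −1, so the Sun never sets (polar day) and h₀ = π.
Daylight = 2h₀/(2π) × 24.66 h = (3.1416/π) × 24.66 = 24.66 h.

24.66 h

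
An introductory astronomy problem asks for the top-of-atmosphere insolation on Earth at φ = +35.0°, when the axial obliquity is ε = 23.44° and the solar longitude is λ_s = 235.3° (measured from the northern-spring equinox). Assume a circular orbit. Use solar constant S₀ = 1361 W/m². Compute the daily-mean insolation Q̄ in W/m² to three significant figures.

Q̄ ≈ 218 W/m²

Solar declination: sin δ = sin ε · sin λ_s = sin 23.44° × sin 235.3° = -0.32704, so δ = -19.089°.
cos H₀ = −tan(+35.0°) tan(-19.089°) = 0.2423, H₀ = 1.3260 rad.
Bracket: H₀ sin φ sin δ + cos φ cos δ sin H₀ = 1.3260×0.57358×-0.32704 + 0.81915×0.94501×0.97020 = -0.248736 + 0.751037 = 0.502301.
Q̄ = (S₀/π) × [bracket] = (1361/π) × 0.502301 = 217.6 W/m².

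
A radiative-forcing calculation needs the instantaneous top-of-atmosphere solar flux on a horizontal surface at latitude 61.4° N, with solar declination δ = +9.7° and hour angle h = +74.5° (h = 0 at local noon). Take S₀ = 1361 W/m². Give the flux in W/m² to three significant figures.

cos θ_z = sin φ sin δ + cos φ cos δ cos h = 0.147931 + 0.126096 = 0.274027.
Flux = S₀ · cos θ_z = 1361 × 0.274027 = 373.0 W/m².

373 W/m²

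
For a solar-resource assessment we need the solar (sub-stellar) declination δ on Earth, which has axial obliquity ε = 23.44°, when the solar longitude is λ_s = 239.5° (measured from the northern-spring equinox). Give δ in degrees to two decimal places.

sin δ = sin ε · sin λ_s = sin 23.44° × sin 239.5° = -0.342746.
δ = arcsin(-0.342746) = -20.04°.

δ = -20.04°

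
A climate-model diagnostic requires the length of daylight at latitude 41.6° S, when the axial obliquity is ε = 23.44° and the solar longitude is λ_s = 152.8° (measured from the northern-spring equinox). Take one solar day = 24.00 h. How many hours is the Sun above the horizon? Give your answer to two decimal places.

Solar declination: sin δ = sin ε · sin λ_s = sin 23.44° × sin 152.8° = 0.18183, so δ = +10.476°.
cos H₀ = −tan φ · tan δ = −tan(-41.6°) × tan(+10.476°) = 0.1642, so H₀ = 1.4059 rad = 80.55°.
Daylight = 2H₀/(2π) × 24.00 h = (1.4059/π) × 24.00 = 10.74 h.

10.74 h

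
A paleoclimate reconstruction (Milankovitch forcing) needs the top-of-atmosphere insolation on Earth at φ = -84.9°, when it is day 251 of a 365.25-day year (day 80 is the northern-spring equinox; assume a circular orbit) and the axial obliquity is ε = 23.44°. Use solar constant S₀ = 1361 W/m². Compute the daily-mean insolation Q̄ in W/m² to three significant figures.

Solar longitude: λ_s = 360° × (251 − 80)/365.25 = 168.542°.
sin δ = sin 23.44° × sin 168.542° = 0.07902, so δ = +4.532°.
cos H₀ = −tan(-84.9°) tan(+4.532°) = 0.8882, H₀ = 0.4774 rad.
Bracket: H₀ sin φ sin δ + cos φ cos δ sin H₀ = 0.4774×-0.99604×0.07902 + 0.08889×0.99687×0.45950 = -0.037575 + 0.040717 = 0.003142.
Q̄ = (S₀/π) × [bracket] = (1361/π) × 0.003142 = 1.361 W/m².

Q̄ ≈ 1.36 W/m²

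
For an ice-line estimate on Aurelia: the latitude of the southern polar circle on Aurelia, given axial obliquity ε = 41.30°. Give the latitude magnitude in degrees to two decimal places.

The polar circle is the lowest latitude that experiences at least one full rotation of continuous darkness at the northern-summer solstice; it lies at |φ| = 90° − ε = 90° − 41.30° = 48.70°.

48.70°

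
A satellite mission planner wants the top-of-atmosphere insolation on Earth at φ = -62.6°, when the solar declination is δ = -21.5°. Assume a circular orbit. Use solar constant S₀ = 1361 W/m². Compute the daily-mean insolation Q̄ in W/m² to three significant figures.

cos H₀ = −tan(-62.6°) tan(-21.500°) = -0.7599, H₀ = 2.4340 rad.
Bracket: H₀ sin φ sin δ + cos φ cos δ sin H₀ = 2.4340×-0.88782×-0.36650 + 0.46020×0.93042×0.65000 = 0.791990 + 0.278317 = 1.070307.
Q̄ = (S₀/π) × [bracket] = (1361/π) × 1.070307 = 463.7 W/m².

Q̄ ≈ 464 W/m²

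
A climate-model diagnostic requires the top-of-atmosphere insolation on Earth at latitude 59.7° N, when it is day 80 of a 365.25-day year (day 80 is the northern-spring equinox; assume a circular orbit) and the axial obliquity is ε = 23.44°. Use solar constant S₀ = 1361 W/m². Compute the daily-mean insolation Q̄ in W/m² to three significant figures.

Solar longitude: λ_s = 360° × (80 − 80)/365.25 = 0.000°.
sin δ = sin 23.44° × sin 0.000° = 0.00000, so δ = +0.000°.
cos H₀ = −tan(+59.7°) tan(+0.000°) = -0.0000, H₀ = 1.5708 rad.
Bracket: H₀ sin φ sin δ + cos φ cos δ sin H₀ = 1.5708×0.86340×0.00000 + 0.50453×1.00000×1.00000 = 0.000000 + 0.504530 = 0.504530.
Q̄ = (S₀/π) × [bracket] = (1361/π) × 0.504530 = 218.6 W/m².

Q̄ ≈ 219 W/m²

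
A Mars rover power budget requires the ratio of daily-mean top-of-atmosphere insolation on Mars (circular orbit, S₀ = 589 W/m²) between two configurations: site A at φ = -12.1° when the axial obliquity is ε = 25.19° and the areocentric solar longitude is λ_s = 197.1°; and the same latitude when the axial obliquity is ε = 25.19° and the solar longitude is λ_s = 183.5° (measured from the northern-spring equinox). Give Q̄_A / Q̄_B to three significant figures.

— Configuration A (φ=-12.1°):
sin δ = sin 25.19° × sin 197.1° = -0.12515, so δ = -7.189°.
cos H₀ = −tan(-12.1°) tan(-7.189°) = -0.0270, H₀ = 1.5978 rad.
Bracket: H₀ sin φ sin δ + cos φ cos δ sin H₀ = 1.5978×-0.20962×-0.12515 + 0.97778×0.99214×0.99963 = 0.041917 + 0.969736 = 1.011653.
Q̄ = (S₀/π) × [bracket] = (589/π) × 1.011653 = 189.67 W/m².
— Configuration B (φ=-12.1°):
Solar declination: sin δ = sin ε · sin λ_s = sin 25.19° × sin 183.5° = -0.02598, so δ = -1.489°.
cos H₀ = −tan(-12.1°) tan(-1.489°) = -0.0056, H₀ = 1.5764 rad.
Bracket: H₀ sin φ sin δ + cos φ cos δ sin H₀ = 1.5764×-0.20962×-0.02598 + 0.97778×0.99966×0.99998 = 0.008585 + 0.977428 = 0.986013.
Q̄ = (S₀/π) × [bracket] = (589/π) × 0.986013 = 184.86 W/m².
Ratio Q̄_A / Q̄_B = 189.67 / 184.86 = 1.026.

Q̄_A / Q̄_B ≈ 1.03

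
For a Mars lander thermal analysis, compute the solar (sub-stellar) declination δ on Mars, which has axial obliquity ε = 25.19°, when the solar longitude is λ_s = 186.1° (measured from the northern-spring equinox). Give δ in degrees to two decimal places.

sin δ = sin ε · sin λ_s = sin 25.19° × sin 186.1° = -0.045228.
δ = arcsin(-0.045228) = -2.59°.

δ = -2.59°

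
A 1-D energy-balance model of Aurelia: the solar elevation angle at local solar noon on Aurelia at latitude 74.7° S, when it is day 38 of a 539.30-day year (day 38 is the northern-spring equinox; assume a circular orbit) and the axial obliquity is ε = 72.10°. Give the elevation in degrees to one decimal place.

15.3°

Solar longitude: L_s = 360° × (38 − 38)/539.30 = 0.000°.
sin δ = sin 72.10° × sin 0.000° = 0.00000, so δ = +0.000°.
At local noon the hour angle is zero, so the zenith angle equals |ϕ − δ| = |-74.7° − (+0.000°)| = 74.700°.
Elevation = 90° − 74.700° = 15.3°.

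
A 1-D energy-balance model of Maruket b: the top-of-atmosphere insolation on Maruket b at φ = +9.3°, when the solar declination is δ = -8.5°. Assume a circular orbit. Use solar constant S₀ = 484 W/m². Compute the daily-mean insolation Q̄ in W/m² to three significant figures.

Q̄ ≈ 145 W/m²

cos H₀ = −tan(+9.3°) tan(-8.500°) = 0.0245, H₀ = 1.5463 rad.
Bracket: H₀ sin φ sin δ + cos φ cos δ sin H₀ = 1.5463×0.16160×-0.14781 + 0.98686×0.98902×0.99970 = -0.036935 + 0.975731 = 0.938796.
Q̄ = (S₀/π) × [bracket] = (484/π) × 0.938796 = 144.6 W/m².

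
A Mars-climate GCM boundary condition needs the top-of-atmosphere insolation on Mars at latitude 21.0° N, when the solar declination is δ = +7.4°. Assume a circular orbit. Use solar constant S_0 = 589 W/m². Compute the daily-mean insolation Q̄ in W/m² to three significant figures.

Q̄ ≈ 187 W/m²

cos h₀ = −tan(+21.0°) tan(+7.400°) = -0.0499, h₀ = 1.6207 rad.
Bracket: h₀ sin ϕ sin δ + cos ϕ cos δ sin h₀ = 1.6207×0.35837×0.12880 + 0.93358×0.99167×0.99876 = 0.074808 + 0.924655 = 0.999463.
Q̄ = (S_0/π) × [bracket] = (589/π) × 0.999463 = 187.4 W/m².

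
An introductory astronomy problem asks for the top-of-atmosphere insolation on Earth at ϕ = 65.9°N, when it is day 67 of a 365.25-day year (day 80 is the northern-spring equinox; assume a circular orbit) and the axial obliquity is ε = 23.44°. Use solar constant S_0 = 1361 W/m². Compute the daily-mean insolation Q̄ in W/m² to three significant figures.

Q̄ ≈ 125 W/m²

Solar longitude: L_s = 360° × (67 − 80)/365.25 = -12.813°, i.e. -12.813° + 360° = 347.187°.
sin δ = sin 23.44° × sin 347.187° = -0.08822, so δ = -5.061°.
cos h₀ = −tan(+65.9°) tan(-5.061°) = 0.1980, h₀ = 1.3715 rad.
Bracket: h₀ sin ϕ sin δ + cos ϕ cos δ sin h₀ = 1.3715×0.91283×-0.08822 + 0.40833×0.99610×0.98020 = -0.110447 + 0.398684 = 0.288237.
Q̄ = (S_0/π) × [bracket] = (1361/π) × 0.288237 = 124.9 W/m².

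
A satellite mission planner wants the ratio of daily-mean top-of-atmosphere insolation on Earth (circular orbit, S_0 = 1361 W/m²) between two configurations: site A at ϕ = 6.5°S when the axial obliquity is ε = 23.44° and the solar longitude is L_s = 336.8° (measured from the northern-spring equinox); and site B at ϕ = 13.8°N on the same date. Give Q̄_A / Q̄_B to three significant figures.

— Configuration A (ϕ=-6.5°):
Solar declination: sin δ = sin ε · sin L_s = sin 23.44° × sin 336.8° = -0.15671, so δ = -9.016°.
cos h₀ = −tan(-6.5°) tan(-9.016°) = -0.0181, h₀ = 1.5889 rad.
Bracket: h₀ sin ϕ sin δ + cos ϕ cos δ sin h₀ = 1.5889×-0.11320×-0.15671 + 0.99357×0.98765×0.99984 = 0.028186 + 0.981142 = 1.009328.
Q̄ = (S_0/π) × [bracket] = (1361/π) × 1.009328 = 437.26 W/m².
— Configuration B (ϕ=+13.8°):
cos h₀ = −tan(+13.8°) tan(-9.016°) = 0.0390, h₀ = 1.5318 rad.
Bracket: h₀ sin ϕ sin δ + cos ϕ cos δ sin h₀ = 1.5318×0.23853×-0.15671 + 0.97113×0.98765×0.99924 = -0.057259 + 0.958408 = 0.901149.
Q̄ = (S_0/π) × [bracket] = (1361/π) × 0.901149 = 390.40 W/m².
Ratio Q̄_A / Q̄_B = 437.26 / 390.40 = 1.120.

Q̄_A / Q̄_B ≈ 1.12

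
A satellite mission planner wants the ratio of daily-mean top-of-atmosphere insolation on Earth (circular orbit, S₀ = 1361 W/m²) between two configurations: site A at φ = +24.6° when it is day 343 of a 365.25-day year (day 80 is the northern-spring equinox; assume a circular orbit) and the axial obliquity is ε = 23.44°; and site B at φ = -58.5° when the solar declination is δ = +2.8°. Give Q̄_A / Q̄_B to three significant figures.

Q̄_A / Q̄_B ≈ 1.30

— Configuration A (φ=+24.6°):
Solar longitude: λ_s = 360° × (343 − 80)/365.25 = 259.220°.
sin δ = sin 23.44° × sin 259.220° = -0.39077, so δ = -23.002°.
cos H₀ = −tan(+24.6°) tan(-23.002°) = 0.1944, H₀ = 1.3752 rad.
Bracket: H₀ sin φ sin δ + cos φ cos δ sin H₀ = 1.3752×0.41628×-0.39077 + 0.90924×0.92049×0.98093 = -0.223703 + 0.820986 = 0.597283.
Q̄ = (S₀/π) × [bracket] = (1361/π) × 0.597283 = 258.75 W/m².
— Configuration B (φ=-58.5°):
cos H₀ = −tan(-58.5°) tan(+2.800°) = 0.0798, H₀ = 1.4909 rad.
Bracket: H₀ sin φ sin δ + cos φ cos δ sin H₀ = 1.4909×-0.85264×0.04885 + 0.52250×0.99881×0.99681 = -0.062098 + 0.520213 = 0.458115.
Q̄ = (S₀/π) × [bracket] = (1361/π) × 0.458115 = 198.46 W/m².
Ratio Q̄_A / Q̄_B = 258.75 / 198.46 = 1.304.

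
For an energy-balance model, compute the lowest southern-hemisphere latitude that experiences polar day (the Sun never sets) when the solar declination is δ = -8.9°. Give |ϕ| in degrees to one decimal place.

|ϕ| = 81.1°

Polar day requires cos h₀ = −tan ϕ tan δ ≤ −1, i.e. tan ϕ tan δ ≥ 1.
The boundary is |tan ϕ| · |tan δ| = 1, so |ϕ| = 90° − |δ| = 90° − 8.9° = 81.1° in the southern hemisphere.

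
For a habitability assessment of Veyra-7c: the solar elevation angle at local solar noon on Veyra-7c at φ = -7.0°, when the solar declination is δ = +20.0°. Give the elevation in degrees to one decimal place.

63.0°

At local noon the hour angle is zero, so the zenith angle equals |φ − δ| = |-7.0° − (+20.000°)| = 27.000°.
Elevation = 90° − 27.000° = 63.0°.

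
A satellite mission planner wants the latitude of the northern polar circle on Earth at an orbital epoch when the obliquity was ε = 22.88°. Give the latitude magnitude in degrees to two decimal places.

The polar circle is the lowest latitude that experiences at least one full rotation of continuous daylight at the northern-summer solstice; it lies at |ϕ| = 90° − ε = 90° − 22.88° = 67.12°.

67.12°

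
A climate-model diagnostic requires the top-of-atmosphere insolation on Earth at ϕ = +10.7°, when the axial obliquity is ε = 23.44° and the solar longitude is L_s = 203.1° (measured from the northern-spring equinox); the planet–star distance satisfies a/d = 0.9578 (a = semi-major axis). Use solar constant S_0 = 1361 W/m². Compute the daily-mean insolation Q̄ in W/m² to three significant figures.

Q̄ ≈ 368 W/m²

Solar declination: sin δ = sin ε · sin L_s = sin 23.44° × sin 203.1° = -0.15607, so δ = -8.979°.
cos h₀ = −tan(+10.7°) tan(-8.979°) = 0.0299, h₀ = 1.5409 rad.
Bracket: h₀ sin ϕ sin δ + cos ϕ cos δ sin h₀ = 1.5409×0.18567×-0.15607 + 0.98261×0.98775×0.99955 = -0.044651 + 0.970136 = 0.925485.
Inverse-square distance factor (a/d)² = 0.9578² = 0.917381.
Q̄ = (S_0/π) × 0.917381 × [bracket] = (1361/π) × 0.917381 × 0.925485 = 367.8 W/m².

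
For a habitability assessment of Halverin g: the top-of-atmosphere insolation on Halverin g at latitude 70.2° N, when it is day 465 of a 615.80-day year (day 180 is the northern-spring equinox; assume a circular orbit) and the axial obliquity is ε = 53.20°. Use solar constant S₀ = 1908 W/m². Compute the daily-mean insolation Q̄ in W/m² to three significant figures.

Solar longitude: λ_s = 360° × (465 − 180)/615.80 = 166.613°.
sin δ = sin 53.20° × sin 166.613° = 0.18540, so δ = +10.684°.
cos H₀ = −tan(+70.2°) tan(+10.684°) = -0.5240, H₀ = 2.1224 rad.
Bracket: H₀ sin φ sin δ + cos φ cos δ sin H₀ = 2.1224×0.94088×0.18540 + 0.33874×0.98266×0.85169 = 0.370230 + 0.283499 = 0.653729.
Q̄ = (S₀/π) × [bracket] = (1908/π) × 0.653729 = 397.0 W/m².

Q̄ ≈ 397 W/m²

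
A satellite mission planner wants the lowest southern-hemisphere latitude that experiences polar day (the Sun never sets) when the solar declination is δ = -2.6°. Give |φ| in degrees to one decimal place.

Polar day requires cos H₀ = −tan φ tan δ ≤ −1, i.e. tan φ tan δ ≥ 1.
The boundary is |tan φ| · |tan δ| = 1, so |φ| = 90° − |δ| = 90° − 2.6° = 87.4° in the southern hemisphere.

|φ| = 87.4°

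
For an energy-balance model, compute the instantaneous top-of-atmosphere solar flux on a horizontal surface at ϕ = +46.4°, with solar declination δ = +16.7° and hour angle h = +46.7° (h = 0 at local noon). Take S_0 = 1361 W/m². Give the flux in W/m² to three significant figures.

900 W/m²

cos θ_z = sin ϕ sin δ + cos ϕ cos δ cos h = 0.208098 + 0.453006 = 0.661104.
Flux = S_0 · cos θ_z = 1361 × 0.661104 = 899.8 W/m².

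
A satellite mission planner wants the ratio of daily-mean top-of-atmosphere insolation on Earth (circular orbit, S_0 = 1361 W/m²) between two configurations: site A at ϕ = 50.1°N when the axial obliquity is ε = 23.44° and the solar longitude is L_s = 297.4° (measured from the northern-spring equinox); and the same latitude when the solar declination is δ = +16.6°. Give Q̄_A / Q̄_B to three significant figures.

— Configuration A (ϕ=+50.1°):
Solar declination: sin δ = sin ε · sin L_s = sin 23.44° × sin 297.4° = -0.35316, so δ = -20.681°.
cos h₀ = −tan(+50.1°) tan(-20.681°) = 0.4515, h₀ = 1.1024 rad.
Bracket: h₀ sin ϕ sin δ + cos ϕ cos δ sin h₀ = 1.1024×0.76717×-0.35316 + 0.64145×0.93556×0.89229 = -0.298677 + 0.535477 = 0.236800.
Q̄ = (S_0/π) × [bracket] = (1361/π) × 0.236800 = 102.59 W/m².
— Configuration B (ϕ=+50.1°):
cos h₀ = −tan(+50.1°) tan(+16.600°) = -0.3565, h₀ = 1.9354 rad.
Bracket: h₀ sin ϕ sin δ + cos ϕ cos δ sin h₀ = 1.9354×0.76717×0.28569 + 0.64145×0.95832×0.93428 = 0.424187 + 0.574315 = 0.998502.
Q̄ = (S_0/π) × [bracket] = (1361/π) × 0.998502 = 432.57 W/m².
Ratio Q̄_A / Q̄_B = 102.59 / 432.57 = 0.2372.

Q̄_A / Q̄_B ≈ 0.237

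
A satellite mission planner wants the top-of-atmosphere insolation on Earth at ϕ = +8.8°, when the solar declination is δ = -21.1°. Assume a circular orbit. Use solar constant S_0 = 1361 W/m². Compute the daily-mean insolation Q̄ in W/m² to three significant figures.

cos h₀ = −tan(+8.8°) tan(-21.100°) = 0.0597, h₀ = 1.5110 rad.
Bracket: h₀ sin ϕ sin δ + cos ϕ cos δ sin h₀ = 1.5110×0.15299×-0.36000 + 0.98823×0.93295×0.99821 = -0.083220 + 0.920319 = 0.837099.
Q̄ = (S_0/π) × [bracket] = (1361/π) × 0.837099 = 362.6 W/m².

Q̄ ≈ 363 W/m²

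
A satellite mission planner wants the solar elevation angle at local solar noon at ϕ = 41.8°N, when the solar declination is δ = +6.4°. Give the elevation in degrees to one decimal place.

54.6°

At local noon the hour angle is zero, so the zenith angle equals |ϕ − δ| = |+41.8° − (+6.400°)| = 35.400°.
Elevation = 90° − 35.400° = 54.6°.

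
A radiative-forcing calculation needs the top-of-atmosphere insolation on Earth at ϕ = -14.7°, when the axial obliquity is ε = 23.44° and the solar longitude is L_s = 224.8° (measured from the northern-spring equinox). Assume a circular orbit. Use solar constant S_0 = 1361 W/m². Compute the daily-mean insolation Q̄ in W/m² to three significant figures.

Q̄ ≈ 452 W/m²

Solar declination: sin δ = sin ε · sin L_s = sin 23.44° × sin 224.8° = -0.28030, so δ = -16.278°.
cos h₀ = −tan(-14.7°) tan(-16.278°) = -0.0766, h₀ = 1.6475 rad.
Bracket: h₀ sin ϕ sin δ + cos ϕ cos δ sin h₀ = 1.6475×-0.25376×-0.28030 + 0.96727×0.95991×0.99706 = 0.117185 + 0.925762 = 1.042947.
Q̄ = (S_0/π) × [bracket] = (1361/π) × 1.042947 = 451.8 W/m².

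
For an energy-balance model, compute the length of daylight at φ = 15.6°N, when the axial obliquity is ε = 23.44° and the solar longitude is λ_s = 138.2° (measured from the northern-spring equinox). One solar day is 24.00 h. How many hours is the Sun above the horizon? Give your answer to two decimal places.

12.59 h

Solar declination: sin δ = sin ε · sin λ_s = sin 23.44° × sin 138.2° = 0.26514, so δ = +15.375°.
cos H₀ = −tan φ · tan δ = −tan(+15.6°) × tan(+15.375°) = -0.0768, so H₀ = 1.6476 rad = 94.40°.
Daylight = 2H₀/(2π) × 24.00 h = (1.6476/π) × 24.00 = 12.59 h.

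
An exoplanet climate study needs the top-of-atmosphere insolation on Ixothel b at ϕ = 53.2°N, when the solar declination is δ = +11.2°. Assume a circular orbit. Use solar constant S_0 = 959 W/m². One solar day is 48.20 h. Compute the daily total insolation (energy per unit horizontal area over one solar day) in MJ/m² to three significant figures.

cos h₀ = −tan(+53.2°) tan(+11.200°) = -0.2647, h₀ = 1.8387 rad.
Bracket: h₀ sin ϕ sin δ + cos ϕ cos δ sin h₀ = 1.8387×0.80073×0.19423 + 0.59902×0.98096×0.96434 = 0.285965 + 0.566660 = 0.852625.
Q̄ = (S_0/π) × [bracket] = (959/π) × 0.852625 = 260.27 W/m².
Daily total = Q̄ × 48.20 h × 3600 s/h = 260.27 × 48.20 × 3600 / 10⁶ = 45.16 MJ/m².

45.2 MJ/m²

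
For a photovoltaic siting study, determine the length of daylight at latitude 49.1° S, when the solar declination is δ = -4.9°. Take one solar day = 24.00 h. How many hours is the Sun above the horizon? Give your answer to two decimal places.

cos H₀ = −tan φ · tan δ = −tan(-49.1°) × tan(-4.900°) = -0.0990, so H₀ = 1.6699 rad = 95.68°.
Daylight = 2H₀/(2π) × 24.00 h = (1.6699/π) × 24.00 = 12.76 h.

12.76 h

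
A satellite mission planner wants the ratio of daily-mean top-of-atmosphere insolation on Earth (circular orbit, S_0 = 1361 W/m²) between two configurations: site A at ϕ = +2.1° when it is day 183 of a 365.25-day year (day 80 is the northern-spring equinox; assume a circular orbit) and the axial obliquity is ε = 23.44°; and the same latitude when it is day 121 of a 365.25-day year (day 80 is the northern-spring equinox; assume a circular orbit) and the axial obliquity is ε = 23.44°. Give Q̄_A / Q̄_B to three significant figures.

Q̄_A / Q̄_B ≈ 0.962

— Configuration A (ϕ=+2.1°):
Solar longitude: L_s = 360° × (183 − 80)/365.25 = 101.520°.
sin δ = sin 23.44° × sin 101.520° = 0.38978, so δ = +22.941°.
cos h₀ = −tan(+2.1°) tan(+22.941°) = -0.0155, h₀ = 1.5863 rad.
Bracket: h₀ sin ϕ sin δ + cos ϕ cos δ sin h₀ = 1.5863×0.03664×0.38978 + 0.99933×0.92091×0.99988 = 0.022655 + 0.920183 = 0.942838.
Q̄ = (S_0/π) × [bracket] = (1361/π) × 0.942838 = 408.46 W/m².
— Configuration B (ϕ=+2.1°):
Solar longitude: L_s = 360° × (121 − 80)/365.25 = 40.411°.
sin δ = sin 23.44° × sin 40.411° = 0.25787, so δ = +14.944°.
cos h₀ = −tan(+2.1°) tan(+14.944°) = -0.0098, h₀ = 1.5806 rad.
Bracket: h₀ sin ϕ sin δ + cos ϕ cos δ sin h₀ = 1.5806×0.03664×0.25787 + 0.99933×0.96618×0.99995 = 0.014934 + 0.965484 = 0.980418.
Q̄ = (S_0/π) × [bracket] = (1361/π) × 0.980418 = 424.74 W/m².
Ratio Q̄_A / Q̄_B = 408.46 / 424.74 = 0.9617.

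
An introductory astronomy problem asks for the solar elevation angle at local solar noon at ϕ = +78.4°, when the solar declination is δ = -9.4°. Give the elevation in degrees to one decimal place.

At local noon the hour angle is zero, so the zenith angle equals |ϕ − δ| = |+78.4° − (-9.400°)| = 87.800°.
Elevation = 90° − 87.800° = 2.2°.

2.2°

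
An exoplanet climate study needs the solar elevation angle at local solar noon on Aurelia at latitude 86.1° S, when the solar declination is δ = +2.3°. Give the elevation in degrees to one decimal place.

1.6°

At local noon the hour angle is zero, so the zenith angle equals |ϕ − δ| = |-86.1° − (+2.300°)| = 88.400°.
Elevation = 90° − 88.400° = 1.6°.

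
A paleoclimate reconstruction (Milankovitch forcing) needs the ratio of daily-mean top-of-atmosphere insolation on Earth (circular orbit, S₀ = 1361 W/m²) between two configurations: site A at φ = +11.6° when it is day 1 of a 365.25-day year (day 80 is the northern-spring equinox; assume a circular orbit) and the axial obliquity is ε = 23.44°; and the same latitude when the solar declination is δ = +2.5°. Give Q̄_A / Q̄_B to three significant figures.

— Configuration A (φ=+11.6°):
Solar longitude: λ_s = 360° × (1 − 80)/365.25 = -77.864°, i.e. -77.864° + 360° = 282.136°.
sin δ = sin 23.44° × sin 282.136° = -0.38890, so δ = -22.886°.
cos H₀ = −tan(+11.6°) tan(-22.886°) = 0.0867, H₀ = 1.4840 rad.
Bracket: H₀ sin φ sin δ + cos φ cos δ sin H₀ = 1.4840×0.20108×-0.38890 + 0.97958×0.92128×0.99624 = -0.116049 + 0.899074 = 0.783025.
Q̄ = (S₀/π) × [bracket] = (1361/π) × 0.783025 = 339.22 W/m².
— Configuration B (φ=+11.6°):
cos H₀ = −tan(+11.6°) tan(+2.500°) = -0.0090, H₀ = 1.5798 rad.
Bracket: H₀ sin φ sin δ + cos φ cos δ sin H₀ = 1.5798×0.20108×0.04362 + 0.97958×0.99905×0.99996 = 0.013857 + 0.978610 = 0.992467.
Q̄ = (S₀/π) × [bracket] = (1361/π) × 0.992467 = 429.96 W/m².
Ratio Q̄_A / Q̄_B = 339.22 / 429.96 = 0.7890.

Q̄_A / Q̄_B ≈ 0.789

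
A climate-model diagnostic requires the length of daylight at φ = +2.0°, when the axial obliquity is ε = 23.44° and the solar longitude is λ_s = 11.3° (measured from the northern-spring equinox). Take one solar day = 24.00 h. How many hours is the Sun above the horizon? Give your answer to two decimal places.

12.02 h

Solar declination: sin δ = sin ε · sin λ_s = sin 23.44° × sin 11.3° = 0.07795, so δ = +4.470°.
cos H₀ = −tan φ · tan δ = −tan(+2.0°) × tan(+4.470°) = -0.0027, so H₀ = 1.5735 rad = 90.16°.
Daylight = 2H₀/(2π) × 24.00 h = (1.5735/π) × 24.00 = 12.02 h.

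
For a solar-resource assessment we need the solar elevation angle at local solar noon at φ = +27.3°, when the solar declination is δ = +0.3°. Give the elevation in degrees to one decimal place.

63.0°

At local noon the hour angle is zero, so the zenith angle equals |φ − δ| = |+27.3° − (+0.300°)| = 27.000°.
Elevation = 90° − 27.000° = 63.0°.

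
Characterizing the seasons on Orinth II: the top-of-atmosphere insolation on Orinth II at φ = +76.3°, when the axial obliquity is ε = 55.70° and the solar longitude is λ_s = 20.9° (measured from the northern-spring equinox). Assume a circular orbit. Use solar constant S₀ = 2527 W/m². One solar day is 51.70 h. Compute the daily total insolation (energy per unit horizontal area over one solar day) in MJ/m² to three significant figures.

Solar declination: sin δ = sin ε · sin λ_s = sin 55.70° × sin 20.9° = 0.29470, so δ = +17.140°.
cos H₀ = −tan(+76.3°) tan(+17.140°) = -1.2651 ≤ −1 ⇒ polar day, H₀ = π.
Bracket: H₀ sin φ sin δ + cos φ cos δ sin H₀ = 3.1416×0.97155×0.29470 + 0.23684×0.95559×0.00000 = 0.899490 + 0.000000 = 0.899490.
Q̄ = (S₀/π) × [bracket] = (2527/π) × 0.899490 = 723.52 W/m².
Daily total = Q̄ × 51.70 h × 3600 s/h = 723.52 × 51.70 × 3600 / 10⁶ = 134.7 MJ/m².

135 MJ/m²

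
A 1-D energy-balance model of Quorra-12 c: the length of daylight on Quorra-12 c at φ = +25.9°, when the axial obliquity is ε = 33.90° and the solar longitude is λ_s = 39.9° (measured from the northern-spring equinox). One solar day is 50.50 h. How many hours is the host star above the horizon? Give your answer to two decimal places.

Solar declination: sin δ = sin ε · sin λ_s = sin 33.90° × sin 39.9° = 0.35777, so δ = +20.963°.
cos H₀ = −tan φ · tan δ = −tan(+25.9°) × tan(+20.963°) = -0.1860, so H₀ = 1.7579 rad = 100.72°.
Daylight = 2H₀/(2π) × 50.50 h = (1.7579/π) × 50.50 = 28.26 h.

28.26 h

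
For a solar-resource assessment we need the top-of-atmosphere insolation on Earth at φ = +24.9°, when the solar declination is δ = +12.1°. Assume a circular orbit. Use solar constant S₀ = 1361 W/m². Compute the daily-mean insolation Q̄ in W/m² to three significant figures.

Q̄ ≈ 446 W/m²

cos H₀ = −tan(+24.9°) tan(+12.100°) = -0.0995, H₀ = 1.6705 rad.
Bracket: H₀ sin φ sin δ + cos φ cos δ sin H₀ = 1.6705×0.42104×0.20962 + 0.90704×0.97778×0.99504 = 0.147436 + 0.882487 = 1.029923.
Q̄ = (S₀/π) × [bracket] = (1361/π) × 1.029923 = 446.2 W/m².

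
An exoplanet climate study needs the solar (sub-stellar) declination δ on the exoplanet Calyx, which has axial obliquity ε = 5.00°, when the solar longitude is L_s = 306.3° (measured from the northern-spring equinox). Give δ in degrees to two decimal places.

sin δ = sin ε · sin L_s = sin 5.00° × sin 306.3° = -0.070241.
δ = arcsin(-0.070241) = -4.03°.

δ = -4.03°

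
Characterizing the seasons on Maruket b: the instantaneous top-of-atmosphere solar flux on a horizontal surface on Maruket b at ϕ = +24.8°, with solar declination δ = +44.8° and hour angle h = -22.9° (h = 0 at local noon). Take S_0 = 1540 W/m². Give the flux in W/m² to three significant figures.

1.37e+03 W/m²

cos θ_z = sin ϕ sin δ + cos ϕ cos δ cos h = 0.295560 + 0.593365 = 0.888925.
Flux = S_0 · cos θ_z = 1540 × 0.888925 = 1369 W/m².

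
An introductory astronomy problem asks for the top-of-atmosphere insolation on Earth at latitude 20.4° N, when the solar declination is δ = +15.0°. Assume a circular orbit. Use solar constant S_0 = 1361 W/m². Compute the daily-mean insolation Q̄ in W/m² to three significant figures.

cos h₀ = −tan(+20.4°) tan(+15.000°) = -0.0996, h₀ = 1.6706 rad.
Bracket: h₀ sin ϕ sin δ + cos ϕ cos δ sin h₀ = 1.6706×0.34857×0.25882 + 0.93728×0.96593×0.99502 = 0.150716 + 0.900838 = 1.051554.
Q̄ = (S_0/π) × [bracket] = (1361/π) × 1.051554 = 455.6 W/m².

Q̄ ≈ 456 W/m²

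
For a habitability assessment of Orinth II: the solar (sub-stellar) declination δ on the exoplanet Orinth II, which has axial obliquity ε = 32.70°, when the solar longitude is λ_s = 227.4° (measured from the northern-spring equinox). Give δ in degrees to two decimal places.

δ = -23.43°

sin δ = sin ε · sin λ_s = sin 32.70° × sin 227.4° = -0.397669.
δ = arcsin(-0.397669) = -23.43°.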